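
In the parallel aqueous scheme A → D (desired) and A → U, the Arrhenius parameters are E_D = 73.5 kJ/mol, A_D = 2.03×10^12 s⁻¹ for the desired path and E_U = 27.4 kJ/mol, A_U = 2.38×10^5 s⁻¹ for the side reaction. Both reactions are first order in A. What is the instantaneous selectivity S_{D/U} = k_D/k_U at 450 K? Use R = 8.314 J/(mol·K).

38.0

Since both paths have the same order in A, the concentration cancels and S_{D/U} = k_D/k_U = (A_D/A_U)·exp[(E_U−E_D)/(RT)].
(E_U−E_D)/(RT) = (27.4−73.5)×10³/(8.314×450) = -46100/3741 = -12.32.
k_D/k_U = (2.03×10^12/2.38×10^5)·exp(-12.32) = 8.529×10^6 × 4.453×10^-6 = 38.0.
Since E_D > E_U, raising the temperature improves selectivity toward D.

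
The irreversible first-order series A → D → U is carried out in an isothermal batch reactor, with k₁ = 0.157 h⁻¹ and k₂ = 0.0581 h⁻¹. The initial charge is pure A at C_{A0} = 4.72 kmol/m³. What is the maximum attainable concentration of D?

At the optimum, C_{D,max}/C_{A0} = (k₁/k₂)^[k₂/(k₂−k₁)].
= (0.157/0.0581)^(0.0581/(0.0581−0.157)) = (2.702)^(-0.5875) = 0.5577.
C_{D,max} = 0.5577×4.72 = 2.63 kmol/m³.

2.63 kmol/m³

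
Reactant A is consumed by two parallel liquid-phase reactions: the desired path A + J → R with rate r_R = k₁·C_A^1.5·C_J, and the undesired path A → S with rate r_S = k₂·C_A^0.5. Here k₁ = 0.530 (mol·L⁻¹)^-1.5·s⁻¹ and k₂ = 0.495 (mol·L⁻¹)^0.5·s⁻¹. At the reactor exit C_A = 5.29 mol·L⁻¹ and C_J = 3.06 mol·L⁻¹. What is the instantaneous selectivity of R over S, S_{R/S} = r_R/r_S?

S_{R/S} = r_R/r_S = (k₁·C_A^1.5·C_J)/(k₂·C_A^0.5) = (k₁/k₂)·C_A·C_J.
= (0.530×5.290^1.5×3.060) / (0.495×5.290^0.5) = 19.73/1.138 = 17.3.

17.3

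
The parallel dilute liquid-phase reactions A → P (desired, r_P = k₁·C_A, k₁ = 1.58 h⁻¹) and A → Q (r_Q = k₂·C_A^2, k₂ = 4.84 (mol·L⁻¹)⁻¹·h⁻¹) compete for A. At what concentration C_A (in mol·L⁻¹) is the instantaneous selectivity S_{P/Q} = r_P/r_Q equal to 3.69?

S_{P/Q} = (k₁/k₂)·C_A⁻¹ ⇒ C_A = (S·k₂/k₁)^(-1).
= (3.69×4.84/1.58)^(-1) = (11.30)^(-1) = 0.0885 mol·L⁻¹.

0.0885 mol·L⁻¹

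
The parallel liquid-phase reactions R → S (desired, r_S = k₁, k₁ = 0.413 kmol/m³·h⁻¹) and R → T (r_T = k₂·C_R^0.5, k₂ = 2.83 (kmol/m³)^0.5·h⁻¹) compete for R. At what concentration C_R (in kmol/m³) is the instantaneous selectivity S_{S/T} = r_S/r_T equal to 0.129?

1.28 kmol/m³

S_{S/T} = (k₁/k₂)·C_R^-0.5 ⇒ C_R = (S·k₂/k₁)^(-2).
= (0.129×2.83/0.413)^(-2) = (0.8839)^(-2) = 1.28 kmol/m³.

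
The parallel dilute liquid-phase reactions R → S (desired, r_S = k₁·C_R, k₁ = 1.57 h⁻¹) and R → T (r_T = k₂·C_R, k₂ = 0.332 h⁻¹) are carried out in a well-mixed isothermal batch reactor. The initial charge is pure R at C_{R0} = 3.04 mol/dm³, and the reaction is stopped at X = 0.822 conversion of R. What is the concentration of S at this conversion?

2.06 mol/dm³

C_R = C_{R0}(1−X) = 0.5411 mol/dm³.
Both paths are first order in R, so the instantaneous fraction to S is constant: dC_S/d(−C_R) = k₁/(k₁+k₂) = 0.8254.
C_S = 0.8254·(C_{R0}−C_R) = 0.8254×2.499 = 2.06 mol/dm³.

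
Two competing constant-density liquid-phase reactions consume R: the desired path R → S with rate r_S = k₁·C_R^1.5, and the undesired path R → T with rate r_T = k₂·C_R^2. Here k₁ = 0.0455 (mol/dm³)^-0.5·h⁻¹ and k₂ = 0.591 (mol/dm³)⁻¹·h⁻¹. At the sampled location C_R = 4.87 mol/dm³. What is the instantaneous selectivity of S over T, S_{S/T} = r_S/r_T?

0.0349

S_{S/T} = r_S/r_T = (k₁·C_R^1.5)/(k₂·C_R^2) = (k₁/k₂)·C_R^-0.5.
= (0.0455×4.870^1.5) / (0.591×4.870^2) = 0.4890/14.02 = 0.0349.
The undesired path is higher order in R, so low C_R (CSTR or dilute feed) favours S.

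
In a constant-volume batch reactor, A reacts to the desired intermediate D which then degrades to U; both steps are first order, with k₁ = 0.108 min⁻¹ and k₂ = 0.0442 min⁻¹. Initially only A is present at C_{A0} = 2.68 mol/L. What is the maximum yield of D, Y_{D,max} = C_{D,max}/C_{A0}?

At the optimum, C_{D,max}/C_{A0} = (k₁/k₂)^[k₂/(k₂−k₁)].
= (0.108/0.0442)^(0.0442/(0.0442−0.108)) = (2.443)^(-0.6928) = 0.5385.

0.539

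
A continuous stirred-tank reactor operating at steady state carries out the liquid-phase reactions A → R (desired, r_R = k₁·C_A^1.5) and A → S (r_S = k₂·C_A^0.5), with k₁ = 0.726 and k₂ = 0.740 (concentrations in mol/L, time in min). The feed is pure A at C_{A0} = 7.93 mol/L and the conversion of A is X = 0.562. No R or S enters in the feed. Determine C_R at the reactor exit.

3.45 mol/L

Exit C_A = C_{A0}(1−X) = 7.93×0.438 = 3.473 mol/L.
In a CSTR the entire volume is at exit conditions, so r_R = 0.726×3.473^1.5 = 4.700 and r_S = 0.740×3.473^0.5 = 1.379.
Fraction of consumed A going to R: r_R/(r_R+r_S) = 0.7731.
C_R = 0.7731·C_{A0}·X = 0.7731×7.93×0.562 = 3.45 mol/L.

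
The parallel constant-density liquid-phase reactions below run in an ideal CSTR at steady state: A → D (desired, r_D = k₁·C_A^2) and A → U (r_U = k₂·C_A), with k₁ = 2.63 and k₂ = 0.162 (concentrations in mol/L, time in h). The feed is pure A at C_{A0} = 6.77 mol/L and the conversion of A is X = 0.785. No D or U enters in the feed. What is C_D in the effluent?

5.10 mol/L

Exit C_A = C_{A0}(1−X) = 6.77×0.215 = 1.456 mol/L.
In a CSTR the entire volume is at exit conditions, so r_D = 2.63×1.456^2 = 5.572 and r_U = 0.162×1.456 = 0.2358.
Fraction of consumed A going to D: r_D/(r_D+r_U) = 0.9594.
C_D = 0.9594·C_{A0}·X = 0.9594×6.77×0.785 = 5.10 mol/L.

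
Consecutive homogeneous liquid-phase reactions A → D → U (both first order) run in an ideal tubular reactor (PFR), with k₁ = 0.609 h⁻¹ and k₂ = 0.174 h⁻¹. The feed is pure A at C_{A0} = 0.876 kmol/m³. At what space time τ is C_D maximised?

The intermediate peaks when r₁ = r₂, i.e. k₁e^(−k₁τ) = k₂e^(−k₂τ), giving τ_opt = ln(k₂/k₁)/(k₂−k₁).
= ln(0.174/0.609)/(0.174−0.609) = ln(0.2857)/-0.4350 = -1.253/-0.4350 = 2.88 h.

2.88 h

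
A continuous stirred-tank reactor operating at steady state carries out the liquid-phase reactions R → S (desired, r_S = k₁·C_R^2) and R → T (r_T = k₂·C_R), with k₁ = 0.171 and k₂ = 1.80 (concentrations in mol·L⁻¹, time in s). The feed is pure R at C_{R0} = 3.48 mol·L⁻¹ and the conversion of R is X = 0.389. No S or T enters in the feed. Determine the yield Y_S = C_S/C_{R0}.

Exit C_R = C_{R0}(1−X) = 3.48×0.611 = 2.126 mol·L⁻¹.
Rates in a CSTR are evaluated at the outlet concentration: r_S = 0.171×2.126^2 = 0.7731, r_T = 1.80×2.126 = 3.827.
Fraction of consumed R going to S: r_S/(r_S+r_T) = 0.1681.
C_S = 0.1681·C_{R0}·X = 0.1681×3.48×0.389 = 0.227 mol·L⁻¹; Y_S = C_S/C_{R0} = 0.0654.

0.0654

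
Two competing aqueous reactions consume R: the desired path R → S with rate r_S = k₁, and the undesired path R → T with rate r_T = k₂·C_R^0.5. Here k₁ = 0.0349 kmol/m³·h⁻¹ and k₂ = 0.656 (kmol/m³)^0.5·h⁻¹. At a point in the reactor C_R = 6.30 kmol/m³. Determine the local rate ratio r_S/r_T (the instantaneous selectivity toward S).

S_{S/T} = r_S/r_T = (k₁)/(k₂·C_R^0.5) = (k₁/k₂)·C_R^-0.5.
= (0.0349) / (0.656×6.300^0.5) = 0.03490/1.647 = 0.0212.

0.0212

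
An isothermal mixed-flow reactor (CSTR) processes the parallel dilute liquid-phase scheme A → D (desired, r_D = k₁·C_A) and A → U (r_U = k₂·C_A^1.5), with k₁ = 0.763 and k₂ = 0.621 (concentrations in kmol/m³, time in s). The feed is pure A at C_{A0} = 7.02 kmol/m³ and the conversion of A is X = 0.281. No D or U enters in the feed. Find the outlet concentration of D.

0.697 kmol/m³

Exit C_A = C_{A0}(1−X) = 7.02×0.719 = 5.047 kmol/m³.
Rates in a CSTR are evaluated at the outlet concentration: r_D = 0.763×5.047 = 3.851, r_U = 0.621×5.047^1.5 = 7.042.
Fraction of consumed A going to D: r_D/(r_D+r_U) = 0.3535.
C_D = 0.3535·C_{A0}·X = 0.3535×7.02×0.281 = 0.697 kmol/m³.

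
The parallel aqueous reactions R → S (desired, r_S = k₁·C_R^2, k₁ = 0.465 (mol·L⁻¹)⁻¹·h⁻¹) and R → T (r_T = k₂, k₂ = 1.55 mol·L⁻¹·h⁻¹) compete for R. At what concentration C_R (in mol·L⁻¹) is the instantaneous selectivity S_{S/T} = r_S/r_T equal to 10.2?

5.83 mol·L⁻¹

S_{S/T} = (k₁/k₂)·C_R^2 ⇒ C_R = (S·k₂/k₁)^(0.5).
= (10.2×1.55/0.465)^(0.5) = (34.00)^(0.5) = 5.83 mol·L⁻¹.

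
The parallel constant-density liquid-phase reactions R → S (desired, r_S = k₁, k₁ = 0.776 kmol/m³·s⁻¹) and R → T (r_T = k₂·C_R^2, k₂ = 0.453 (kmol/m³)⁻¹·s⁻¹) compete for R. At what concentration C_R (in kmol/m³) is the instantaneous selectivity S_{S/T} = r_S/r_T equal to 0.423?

2.01 kmol/m³

S_{S/T} = (k₁/k₂)·C_R^-2 ⇒ C_R = (S·k₂/k₁)^(-0.5).
= (0.423×0.453/0.776)^(-0.5) = (0.2469)^(-0.5) = 2.01 kmol/m³.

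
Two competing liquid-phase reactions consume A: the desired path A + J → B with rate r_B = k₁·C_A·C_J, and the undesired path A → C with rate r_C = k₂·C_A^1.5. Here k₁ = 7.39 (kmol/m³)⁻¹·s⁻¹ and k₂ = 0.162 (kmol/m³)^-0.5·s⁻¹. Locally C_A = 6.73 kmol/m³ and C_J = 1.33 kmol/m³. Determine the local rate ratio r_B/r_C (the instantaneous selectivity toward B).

S_{B/C} = r_B/r_C = (k₁·C_A·C_J)/(k₂·C_A^1.5) = (k₁/k₂)·C_A^-0.5·C_J.
= (7.39×6.730×1.330) / (0.162×6.730^1.5) = 66.15/2.828 = 23.4.

23.4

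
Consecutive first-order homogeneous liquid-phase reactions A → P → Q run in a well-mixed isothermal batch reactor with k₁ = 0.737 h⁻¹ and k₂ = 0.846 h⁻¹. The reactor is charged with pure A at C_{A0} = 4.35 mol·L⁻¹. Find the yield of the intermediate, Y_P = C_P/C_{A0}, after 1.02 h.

For first-order series with pure A initially, C_P(t) = k₁C_{A0}/(k₂−k₁)·(e^(−k₁t) − e^(−k₂t)).
e^(−k₁t) = e^(−0.737×1.02) = e^(−0.7517) = 0.4715; e^(−k₂t) = e^(−0.8629) = 0.4219.
C_P = 0.737×4.35/(0.846−0.737) × (0.4715−0.4219) = 29.41×0.04962 = 1.459 mol·L⁻¹.
Y_P = C_P/C_{A0} = 1.459/4.35 = 0.335.

0.335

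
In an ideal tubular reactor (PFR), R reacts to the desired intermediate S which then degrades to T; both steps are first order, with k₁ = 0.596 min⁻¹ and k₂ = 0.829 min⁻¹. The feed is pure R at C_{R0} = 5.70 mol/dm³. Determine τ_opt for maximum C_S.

1.42 min

Setting dC_S/dτ = 0 gives τ_opt = ln(k₂/k₁)/(k₂−k₁).
= ln(0.829/0.596)/(0.829−0.596) = ln(1.391)/0.2330 = 0.3300/0.2330 = 1.42 min.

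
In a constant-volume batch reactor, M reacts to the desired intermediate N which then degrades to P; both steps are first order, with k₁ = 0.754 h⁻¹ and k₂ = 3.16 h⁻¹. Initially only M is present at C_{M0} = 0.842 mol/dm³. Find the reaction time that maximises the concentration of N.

The intermediate peaks when r₁ = r₂, i.e. k₁e^(−k₁t) = k₂e^(−k₂t), giving t_opt = ln(k₂/k₁)/(k₂−k₁).
= ln(3.16/0.754)/(3.16−0.754) = ln(4.191)/2.406 = 1.433/2.406 = 0.596 h.

0.596 h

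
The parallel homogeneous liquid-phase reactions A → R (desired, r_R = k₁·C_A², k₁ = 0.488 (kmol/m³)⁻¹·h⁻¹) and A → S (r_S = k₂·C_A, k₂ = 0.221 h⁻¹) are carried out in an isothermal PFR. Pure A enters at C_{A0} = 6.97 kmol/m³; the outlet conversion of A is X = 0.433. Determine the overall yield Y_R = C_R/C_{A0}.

C_A = C_{A0}(1−X) = 3.952 kmol/m³.
Along a PFR/batch, dC_S/dC_A = −r_S/(r_R+r_S) = −k₂/(k₂+k₁·C_A).
Integrating from C_{A0} to C_A: C_S = (0.221/0.488)·ln[(0.221+0.488·6.97)/(0.221+0.488·3.95)] = 0.4529·ln(3.622/2.150) = 0.2363 kmol/m³.
Then C_R = (C_{A0}−C_A) − C_S = 3.018 − 0.2363 = 2.782 kmol/m³.
Y_R = C_R/C_{A0} = 2.782/6.97 = 0.399.

0.399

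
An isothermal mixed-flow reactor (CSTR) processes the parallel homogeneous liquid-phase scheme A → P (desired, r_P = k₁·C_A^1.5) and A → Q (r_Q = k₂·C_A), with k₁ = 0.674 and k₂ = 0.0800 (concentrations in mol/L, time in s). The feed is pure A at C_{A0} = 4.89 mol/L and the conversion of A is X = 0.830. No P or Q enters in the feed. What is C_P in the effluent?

Exit C_A = C_{A0}(1−X) = 4.89×0.170 = 0.8313 mol/L.
In a CSTR the entire volume is at exit conditions, so r_P = 0.674×0.8313^1.5 = 0.5109 and r_Q = 0.0800×0.8313 = 0.06650.
Fraction of consumed A going to P: r_P/(r_P+r_Q) = 0.8848.
C_P = 0.8848·C_{A0}·X = 0.8848×4.89×0.830 = 3.59 mol/L.

3.59 mol/L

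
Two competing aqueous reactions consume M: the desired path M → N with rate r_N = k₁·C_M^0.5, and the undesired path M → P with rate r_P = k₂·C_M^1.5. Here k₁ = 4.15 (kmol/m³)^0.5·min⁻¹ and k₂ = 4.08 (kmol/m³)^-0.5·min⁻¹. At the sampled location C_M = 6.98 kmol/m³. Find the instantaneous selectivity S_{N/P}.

S_{N/P} = r_N/r_P = (k₁·C_M^0.5)/(k₂·C_M^1.5) = (k₁/k₂)·C_M⁻¹.
= (4.15×6.980^0.5) / (4.08×6.980^1.5) = 10.96/75.24 = 0.146.
The undesired path is higher order in M, so low C_M (CSTR or dilute feed) favours N.

0.146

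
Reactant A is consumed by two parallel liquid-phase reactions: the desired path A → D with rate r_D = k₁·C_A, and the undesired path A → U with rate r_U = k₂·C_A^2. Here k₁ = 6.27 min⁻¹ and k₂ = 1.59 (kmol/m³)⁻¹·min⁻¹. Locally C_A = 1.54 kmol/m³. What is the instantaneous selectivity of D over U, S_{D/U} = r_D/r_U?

S_{D/U} = r_D/r_U = (k₁·C_A)/(k₂·C_A^2) = (k₁/k₂)·C_A⁻¹.
= (6.27×1.540) / (1.59×1.540^2) = 9.656/3.771 = 2.56.
The undesired path is higher order in A, so low C_A (CSTR or dilute feed) favours D.

2.56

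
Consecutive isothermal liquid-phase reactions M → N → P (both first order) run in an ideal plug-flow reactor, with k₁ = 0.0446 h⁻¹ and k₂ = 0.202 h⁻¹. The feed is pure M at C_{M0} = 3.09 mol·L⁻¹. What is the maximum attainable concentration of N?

0.445 mol·L⁻¹

Evaluating C_N at τ_opt = ln(k₂/k₁)/(k₂−k₁) gives C_{N,max}/C_{M0} = (k₁/k₂)^[k₂/(k₂−k₁)].
= (0.0446/0.202)^(0.202/(0.202−0.0446)) = (0.2208)^(1.283) = 0.1439.
C_{N,max} = 0.1439×3.09 = 0.445 mol·L⁻¹.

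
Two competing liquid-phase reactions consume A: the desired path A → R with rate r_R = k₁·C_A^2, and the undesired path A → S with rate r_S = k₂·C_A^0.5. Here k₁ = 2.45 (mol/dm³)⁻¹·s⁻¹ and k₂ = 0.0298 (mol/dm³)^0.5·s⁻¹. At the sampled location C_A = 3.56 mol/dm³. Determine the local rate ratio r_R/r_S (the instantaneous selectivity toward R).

552

S_{R/S} = r_R/r_S = (k₁·C_A^2)/(k₂·C_A^0.5) = (k₁/k₂)·C_A^1.5.
= (2.45×3.560^2) / (0.0298×3.560^0.5) = 31.05/0.05623 = 552.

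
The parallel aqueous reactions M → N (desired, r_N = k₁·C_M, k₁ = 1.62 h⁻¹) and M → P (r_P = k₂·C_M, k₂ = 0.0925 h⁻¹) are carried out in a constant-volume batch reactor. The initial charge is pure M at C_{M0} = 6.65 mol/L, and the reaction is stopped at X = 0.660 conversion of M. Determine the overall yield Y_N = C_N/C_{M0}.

0.624

C_M = C_{M0}(1−X) = 2.261 mol/L.
Both paths are first order in M, so the instantaneous fraction to N is constant: dC_N/d(−C_M) = k₁/(k₁+k₂) = 0.9460.
C_N = 0.9460·(C_{M0}−C_M) = 0.9460×4.389 = 4.15 mol/L.
Y_N = C_N/C_{M0} = 4.152/6.65 = 0.624.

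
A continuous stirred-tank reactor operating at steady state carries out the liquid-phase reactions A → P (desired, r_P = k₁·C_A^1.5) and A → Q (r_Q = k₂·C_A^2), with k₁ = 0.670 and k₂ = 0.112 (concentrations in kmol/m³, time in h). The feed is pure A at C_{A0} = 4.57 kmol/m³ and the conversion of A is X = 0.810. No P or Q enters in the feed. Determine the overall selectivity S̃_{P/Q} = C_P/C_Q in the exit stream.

Exit C_A = C_{A0}(1−X) = 4.57×0.190 = 0.8683 kmol/m³.
A CSTR operates uniformly at the exit composition, giving r_P = 0.5421 and r_Q = 0.08444 (each k·C_A^n at C_A = 0.8683).
Overall selectivity = C_P/C_Q = r_Pτ/(r_Qτ) = r_P/r_Q = 6.42.

6.42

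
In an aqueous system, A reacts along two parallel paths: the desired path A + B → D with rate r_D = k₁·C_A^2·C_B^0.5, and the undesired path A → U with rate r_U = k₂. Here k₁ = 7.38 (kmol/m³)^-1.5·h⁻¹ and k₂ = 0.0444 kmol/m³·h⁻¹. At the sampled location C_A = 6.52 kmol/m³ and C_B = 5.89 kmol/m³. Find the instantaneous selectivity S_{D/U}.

17149

S_{D/U} = r_D/r_U = (k₁·C_A^2·C_B^0.5)/(k₂) = (k₁/k₂)·C_A^2·C_B^0.5.
= (7.38×6.520^2×5.890^0.5) / (0.0444) = 761.4/0.04440 = 17149.
Since the desired path is higher order in A, keeping C_A high (PFR or concentrated feed) favours D.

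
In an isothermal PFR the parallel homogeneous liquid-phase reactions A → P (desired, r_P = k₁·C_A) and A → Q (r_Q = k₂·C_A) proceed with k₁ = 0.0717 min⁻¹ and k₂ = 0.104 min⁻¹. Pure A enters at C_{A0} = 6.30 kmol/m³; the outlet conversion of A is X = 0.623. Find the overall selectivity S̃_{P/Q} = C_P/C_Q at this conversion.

C_A = C_{A0}(1−X) = 2.375 kmol/m³.
Both paths are first order in A, so the instantaneous fraction to P is constant: dC_P/d(−C_A) = k₁/(k₁+k₂) = 0.4081.
C_P = 0.4081·(C_{A0}−C_A) = 0.4081×3.925 = 1.60 kmol/m³.
C_Q = (C_{A0}−C_A)−C_P = 2.323 kmol/m³; S̃_{P/Q} = 1.602/2.323 = 0.689.

0.689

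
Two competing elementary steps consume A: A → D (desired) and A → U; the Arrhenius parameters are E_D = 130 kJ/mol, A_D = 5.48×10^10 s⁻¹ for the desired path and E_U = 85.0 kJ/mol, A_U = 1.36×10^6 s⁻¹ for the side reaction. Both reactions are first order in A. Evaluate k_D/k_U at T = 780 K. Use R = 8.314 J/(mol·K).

With equal orders, S_{D/U} = k_D/k_U = (A_D/A_U)·exp[(E_U−E_D)/(RT)].
(E_U−E_D)/(RT) = (85.0−130)×10³/(8.314×780) = -45000/6485 = -6.939.
k_D/k_U = (5.48×10^10/1.36×10^6)·exp(-6.939) = 40294 × 9.691×10^-4 = 39.0.
Since E_D > E_U, raising the temperature improves selectivity toward D.

39.0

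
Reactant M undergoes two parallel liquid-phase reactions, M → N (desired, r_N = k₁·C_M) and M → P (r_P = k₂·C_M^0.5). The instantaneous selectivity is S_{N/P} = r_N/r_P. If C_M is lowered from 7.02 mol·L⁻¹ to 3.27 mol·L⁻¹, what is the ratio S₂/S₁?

0.683

S_{N/P} = (k₁/k₂)·C_M^0.5, so S₂/S₁ = (C_{M,2}/C_{M,1})^0.5.
= (3.27/7.02)^0.5 = (0.4658)^0.5 = 0.683.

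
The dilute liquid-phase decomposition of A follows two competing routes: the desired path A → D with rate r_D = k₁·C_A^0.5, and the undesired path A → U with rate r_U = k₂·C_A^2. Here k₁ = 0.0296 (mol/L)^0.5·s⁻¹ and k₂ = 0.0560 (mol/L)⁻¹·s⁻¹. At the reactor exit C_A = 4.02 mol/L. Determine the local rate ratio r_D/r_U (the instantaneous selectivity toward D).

0.0656

S_{D/U} = r_D/r_U = (k₁·C_A^0.5)/(k₂·C_A^2) = (k₁/k₂)·C_A^-1.5.
= (0.0296×4.020^0.5) / (0.0560×4.020^2) = 0.05935/0.9050 = 0.0656.
The undesired path is higher order in A, so low C_A (CSTR or dilute feed) favours D.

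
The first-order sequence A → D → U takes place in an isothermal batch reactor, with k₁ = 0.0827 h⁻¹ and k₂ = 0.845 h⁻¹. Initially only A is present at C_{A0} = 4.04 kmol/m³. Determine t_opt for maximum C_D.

For first-order series the maximum of C_D occurs at t_opt = ln(k₂/k₁)/(k₂−k₁).
= ln(0.845/0.0827)/(0.845−0.0827) = ln(10.22)/0.7623 = 2.324/0.7623 = 3.05 h.

3.05 h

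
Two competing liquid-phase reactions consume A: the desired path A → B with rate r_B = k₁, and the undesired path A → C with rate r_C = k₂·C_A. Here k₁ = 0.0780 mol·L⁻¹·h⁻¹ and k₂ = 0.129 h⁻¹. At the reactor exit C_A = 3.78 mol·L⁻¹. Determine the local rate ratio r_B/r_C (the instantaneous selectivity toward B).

0.160

S_{B/C} = r_B/r_C = (k₁)/(k₂·C_A) = (k₁/k₂)·C_A⁻¹.
= (0.0780) / (0.129×3.780) = 0.07800/0.4876 = 0.160.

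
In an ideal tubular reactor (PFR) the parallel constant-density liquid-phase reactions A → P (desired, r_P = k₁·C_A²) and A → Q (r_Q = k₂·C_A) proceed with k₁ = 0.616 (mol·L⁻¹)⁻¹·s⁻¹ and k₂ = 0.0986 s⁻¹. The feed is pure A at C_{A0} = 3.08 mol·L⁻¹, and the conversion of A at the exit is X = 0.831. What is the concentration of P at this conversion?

C_A = C_{A0}(1−X) = 0.5205 mol·L⁻¹.
Along a PFR/batch, dC_Q/dC_A = −r_Q/(r_P+r_Q) = −k₂/(k₂+k₁·C_A).
Integrating from C_{A0} to C_A: C_Q = (0.0986/0.616)·ln[(0.0986+0.616·3.08)/(0.0986+0.616·0.521)] = 0.1601·ln(1.996/0.4192) = 0.2498 mol·L⁻¹.
Then C_P = (C_{A0}−C_A) − C_Q = 2.559 − 0.2498 = 2.310 mol·L⁻¹.

2.31 mol·L⁻¹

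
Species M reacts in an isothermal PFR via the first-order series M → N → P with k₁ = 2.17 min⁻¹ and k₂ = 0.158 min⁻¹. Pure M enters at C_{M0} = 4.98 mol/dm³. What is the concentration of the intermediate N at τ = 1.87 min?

Solving the coupled first-order balances gives C_N(τ) = [k₁/(k₂−k₁)]·C_{M0}·(e^(−k₁τ) − e^(−k₂τ)).
e^(−k₁τ) = e^(−2.17×1.87) = e^(−4.058) = 0.01729; e^(−k₂τ) = e^(−0.2955) = 0.7442.
C_N = 2.17×4.98/(0.158−2.17) × (0.01729−0.7442) = (-5.371)×(-0.7269) = 3.904 mol/dm³.

3.90 mol/dm³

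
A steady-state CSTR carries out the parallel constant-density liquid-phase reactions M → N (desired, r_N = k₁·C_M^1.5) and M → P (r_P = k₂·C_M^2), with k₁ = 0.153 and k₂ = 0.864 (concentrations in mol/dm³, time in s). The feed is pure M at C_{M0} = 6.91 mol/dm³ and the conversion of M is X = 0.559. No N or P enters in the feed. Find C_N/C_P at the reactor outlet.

0.101

Exit C_M = C_{M0}(1−X) = 6.91×0.441 = 3.047 mol/dm³.
Rates in a CSTR are evaluated at the outlet concentration: r_N = 0.153×3.047^1.5 = 0.8139, r_P = 0.864×3.047^2 = 8.023.
Overall selectivity = C_N/C_P = r_Nτ/(r_Pτ) = r_N/r_P = 0.101.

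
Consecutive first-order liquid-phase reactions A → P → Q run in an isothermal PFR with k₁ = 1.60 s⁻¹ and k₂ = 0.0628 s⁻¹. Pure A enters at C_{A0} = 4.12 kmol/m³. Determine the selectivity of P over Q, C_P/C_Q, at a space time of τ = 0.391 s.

For first-order series with pure A initially, C_P(τ) = k₁C_{A0}/(k₂−k₁)·(e^(−k₁τ) − e^(−k₂τ)).
e^(−k₁τ) = e^(−1.60×0.391) = e^(−0.6256) = 0.5349; e^(−k₂τ) = e^(−0.02455) = 0.9757.
C_P = 1.60×4.12/(0.0628−1.60) × (0.5349−0.9757) = (-4.288)×(-0.4408) = 1.890 kmol/m³.
C_A = C_{A0}e^(−k₁τ) = 2.204 kmol/m³, so C_Q = C_{A0}−C_A−C_P = 0.02574 kmol/m³; C_P/C_Q = 73.4.

73.4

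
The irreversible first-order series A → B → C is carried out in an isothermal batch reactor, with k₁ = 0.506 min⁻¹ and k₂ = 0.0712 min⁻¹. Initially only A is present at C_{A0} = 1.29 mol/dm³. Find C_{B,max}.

For a first-order series the maximum intermediate yield is C_{B,max}/C_{A0} = (k₁/k₂)^[k₂/(k₂−k₁)].
= (0.506/0.0712)^(0.0712/(0.0712−0.506)) = (7.107)^(-0.1638) = 0.7253.
C_{B,max} = 0.7253×1.29 = 0.936 mol/dm³.

0.936 mol/dm³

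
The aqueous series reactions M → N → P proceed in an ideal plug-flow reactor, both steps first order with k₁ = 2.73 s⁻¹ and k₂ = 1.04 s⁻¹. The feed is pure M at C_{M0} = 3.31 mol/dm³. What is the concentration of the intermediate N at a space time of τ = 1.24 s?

1.29 mol/dm³

For first-order series with pure M initially, C_N(τ) = k₁C_{M0}/(k₂−k₁)·(e^(−k₁τ) − e^(−k₂τ)).
e^(−k₁τ) = e^(−2.73×1.24) = e^(−3.385) = 0.03387; e^(−k₂τ) = e^(−1.290) = 0.2754.
C_N = 2.73×3.31/(1.04−2.73) × (0.03387−0.2754) = (-5.347)×(-0.2415) = 1.291 mol/dm³.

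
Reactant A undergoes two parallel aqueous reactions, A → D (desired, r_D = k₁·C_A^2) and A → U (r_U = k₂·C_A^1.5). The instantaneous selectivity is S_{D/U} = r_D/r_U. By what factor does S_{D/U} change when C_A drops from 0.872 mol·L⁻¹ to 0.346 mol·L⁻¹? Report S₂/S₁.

S_{D/U} = (k₁/k₂)·C_A^0.5, so S₂/S₁ = (C_{A,2}/C_{A,1})^0.5.
= (0.346/0.872)^0.5 = (0.3968)^0.5 = 0.630.
Selectivity toward D falls as C_A falls — high-concentration operation is favoured.

0.630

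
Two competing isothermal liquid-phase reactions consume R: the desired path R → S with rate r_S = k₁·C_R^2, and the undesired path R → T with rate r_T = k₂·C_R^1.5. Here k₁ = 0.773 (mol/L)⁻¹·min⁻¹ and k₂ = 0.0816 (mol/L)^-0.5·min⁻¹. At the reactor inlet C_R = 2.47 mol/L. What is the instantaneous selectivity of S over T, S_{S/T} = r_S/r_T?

14.9

S_{S/T} = r_S/r_T = (k₁·C_R^2)/(k₂·C_R^1.5) = (k₁/k₂)·C_R^0.5.
= (0.773×2.470^2) / (0.0816×2.470^1.5) = 4.716/0.3168 = 14.9.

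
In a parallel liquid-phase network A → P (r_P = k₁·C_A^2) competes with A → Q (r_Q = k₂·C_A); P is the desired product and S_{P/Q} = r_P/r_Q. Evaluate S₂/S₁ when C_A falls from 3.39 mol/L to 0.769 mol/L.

S_{P/Q} = (k₁/k₂)·C_A, so S₂/S₁ = (C_{A,2}/C_{A,1}).
= 0.769/3.39 = 0.227.

0.227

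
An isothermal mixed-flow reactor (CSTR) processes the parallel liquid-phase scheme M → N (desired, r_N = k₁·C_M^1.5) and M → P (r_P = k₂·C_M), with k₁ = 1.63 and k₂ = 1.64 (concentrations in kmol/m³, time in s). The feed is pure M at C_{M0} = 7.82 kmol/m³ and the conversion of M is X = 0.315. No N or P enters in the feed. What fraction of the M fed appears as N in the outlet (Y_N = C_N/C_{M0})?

Exit C_M = C_{M0}(1−X) = 7.82×0.685 = 5.357 kmol/m³.
A CSTR operates uniformly at the exit composition, giving r_N = 20.21 and r_P = 8.785 (each k·C_M^n at C_M = 5.357).
Fraction of consumed M going to N: r_N/(r_N+r_P) = 0.6970.
C_N = 0.6970·C_{M0}·X = 0.6970×7.82×0.315 = 1.72 kmol/m³; Y_N = C_N/C_{M0} = 0.220.

0.220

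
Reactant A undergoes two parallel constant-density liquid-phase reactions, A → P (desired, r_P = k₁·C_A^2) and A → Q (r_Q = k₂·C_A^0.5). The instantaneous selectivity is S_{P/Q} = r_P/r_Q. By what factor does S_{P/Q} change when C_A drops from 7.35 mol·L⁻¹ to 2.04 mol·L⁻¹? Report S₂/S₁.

0.146

S_{P/Q} = (k₁/k₂)·C_A^1.5, so S₂/S₁ = (C_{A,2}/C_{A,1})^1.5.
= (2.04/7.35)^1.5 = (0.2776)^1.5 = 0.146.
Selectivity toward P falls as C_A falls — high-concentration operation is favoured.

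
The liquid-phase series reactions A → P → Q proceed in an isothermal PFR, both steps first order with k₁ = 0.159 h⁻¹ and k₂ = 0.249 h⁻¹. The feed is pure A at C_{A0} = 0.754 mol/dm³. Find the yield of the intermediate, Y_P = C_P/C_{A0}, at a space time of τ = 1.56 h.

The intermediate concentration in a first-order A→B→C sequence is C_P = k₁C_{A0}(e^(−k₁τ) − e^(−k₂τ))/(k₂−k₁).
e^(−k₁τ) = e^(−0.159×1.56) = e^(−0.2480) = 0.7803; e^(−k₂τ) = e^(−0.3884) = 0.6781.
C_P = 0.159×0.754/(0.249−0.159) × (0.7803−0.6781) = 1.332×0.1022 = 0.1362 mol/dm³.
Y_P = C_P/C_{A0} = 0.1362/0.754 = 0.181.

0.181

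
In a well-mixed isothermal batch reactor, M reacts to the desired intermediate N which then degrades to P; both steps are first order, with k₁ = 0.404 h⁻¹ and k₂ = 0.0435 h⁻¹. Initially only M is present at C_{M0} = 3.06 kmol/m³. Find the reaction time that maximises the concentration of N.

Setting dC_N/dt = 0 gives t_opt = ln(k₂/k₁)/(k₂−k₁).
= ln(0.0435/0.404)/(0.0435−0.404) = ln(0.1077)/-0.3605 = -2.229/-0.3605 = 6.18 h.

6.18 h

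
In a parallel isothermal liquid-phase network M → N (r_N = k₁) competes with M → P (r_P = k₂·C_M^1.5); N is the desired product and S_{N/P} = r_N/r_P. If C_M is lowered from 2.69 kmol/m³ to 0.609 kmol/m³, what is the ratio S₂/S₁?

9.28

S_{N/P} = (k₁/k₂)·C_M^-1.5, so S₂/S₁ = (C_{M,2}/C_{M,1})^-1.5.
= (0.609/2.69)^(-1.5) = (0.2264)^(-1.5) = 9.28.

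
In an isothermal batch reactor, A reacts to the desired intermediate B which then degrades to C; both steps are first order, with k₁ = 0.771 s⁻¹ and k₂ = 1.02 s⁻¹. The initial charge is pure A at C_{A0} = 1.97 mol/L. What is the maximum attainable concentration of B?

0.626 mol/L

For a first-order series the maximum intermediate yield is C_{B,max}/C_{A0} = (k₁/k₂)^[k₂/(k₂−k₁)].
= (0.771/1.02)^(1.02/(1.02−0.771)) = (0.7559)^(4.096) = 0.3178.
C_{B,max} = 0.3178×1.97 = 0.626 mol/L.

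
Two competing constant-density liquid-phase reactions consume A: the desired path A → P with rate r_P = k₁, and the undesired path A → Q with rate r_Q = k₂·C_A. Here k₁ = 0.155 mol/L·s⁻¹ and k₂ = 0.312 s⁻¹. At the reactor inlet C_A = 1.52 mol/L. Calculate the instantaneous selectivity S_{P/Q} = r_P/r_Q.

0.327

S_{P/Q} = r_P/r_Q = (k₁)/(k₂·C_A) = (k₁/k₂)·C_A⁻¹.
= (0.155) / (0.312×1.520) = 0.1550/0.4742 = 0.327.
The undesired path is higher order in A, so low C_A (CSTR or dilute feed) favours P.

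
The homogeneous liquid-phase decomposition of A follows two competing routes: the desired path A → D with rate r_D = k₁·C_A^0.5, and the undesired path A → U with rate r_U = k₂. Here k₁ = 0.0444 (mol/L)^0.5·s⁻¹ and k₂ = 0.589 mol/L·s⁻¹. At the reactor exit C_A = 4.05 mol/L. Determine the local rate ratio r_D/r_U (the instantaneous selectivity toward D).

0.152

S_{D/U} = r_D/r_U = (k₁·C_A^0.5)/(k₂) = (k₁/k₂)·C_A^0.5.
= (0.0444×4.050^0.5) / (0.589) = 0.08935/0.5890 = 0.152.
Since the desired path is higher order in A, keeping C_A high (PFR or concentrated feed) favours D.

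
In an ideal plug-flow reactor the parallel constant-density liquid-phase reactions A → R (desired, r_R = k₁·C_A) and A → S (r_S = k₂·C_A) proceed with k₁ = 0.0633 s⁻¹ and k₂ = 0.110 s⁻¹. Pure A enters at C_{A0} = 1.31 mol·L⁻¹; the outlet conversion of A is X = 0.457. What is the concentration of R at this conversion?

C_A = C_{A0}(1−X) = 0.7113 mol·L⁻¹.
Both paths are first order in A, so the instantaneous fraction to R is constant: dC_R/d(−C_A) = k₁/(k₁+k₂) = 0.3653.
C_R = 0.3653·(C_{A0}−C_A) = 0.3653×0.5987 = 0.219 mol·L⁻¹.

0.219 mol·L⁻¹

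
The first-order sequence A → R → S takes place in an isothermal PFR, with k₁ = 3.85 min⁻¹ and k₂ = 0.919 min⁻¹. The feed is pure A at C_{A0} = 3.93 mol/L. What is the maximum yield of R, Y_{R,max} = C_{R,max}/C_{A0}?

At the optimum, C_{R,max}/C_{A0} = (k₁/k₂)^[k₂/(k₂−k₁)].
= (3.85/0.919)^(0.919/(0.919−3.85)) = (4.189)^(-0.3135) = 0.6382.

0.638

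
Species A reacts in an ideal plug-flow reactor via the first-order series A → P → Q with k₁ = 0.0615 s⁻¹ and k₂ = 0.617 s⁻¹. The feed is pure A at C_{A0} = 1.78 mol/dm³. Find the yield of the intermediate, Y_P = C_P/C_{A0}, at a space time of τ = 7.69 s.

0.0680

Solving the coupled first-order balances gives C_P(τ) = [k₁/(k₂−k₁)]·C_{A0}·(e^(−k₁τ) − e^(−k₂τ)).
e^(−k₁τ) = e^(−0.0615×7.69) = e^(−0.4729) = 0.6232; e^(−k₂τ) = e^(−4.745) = 0.008697.
C_P = 0.0615×1.78/(0.617−0.0615) × (0.6232−0.008697) = 0.1971×0.6145 = 0.1211 mol/dm³.
Y_P = C_P/C_{A0} = 0.1211/1.78 = 0.0680.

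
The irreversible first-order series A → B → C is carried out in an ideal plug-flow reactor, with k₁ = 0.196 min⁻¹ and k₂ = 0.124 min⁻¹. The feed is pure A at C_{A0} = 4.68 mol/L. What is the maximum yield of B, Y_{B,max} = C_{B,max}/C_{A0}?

0.455

Evaluating C_B at τ_opt = ln(k₂/k₁)/(k₂−k₁) gives C_{B,max}/C_{A0} = (k₁/k₂)^[k₂/(k₂−k₁)].
= (0.196/0.124)^(0.124/(0.124−0.196)) = (1.581)^(-1.722) = 0.4545.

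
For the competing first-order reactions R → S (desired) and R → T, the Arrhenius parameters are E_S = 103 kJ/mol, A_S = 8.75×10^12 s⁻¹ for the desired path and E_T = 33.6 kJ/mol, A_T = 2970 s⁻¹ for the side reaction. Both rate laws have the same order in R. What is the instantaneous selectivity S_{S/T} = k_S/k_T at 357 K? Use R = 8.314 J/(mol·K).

Since both paths have the same order in R, the concentration cancels and S_{S/T} = k_S/k_T = (A_S/A_T)·exp[(E_T−E_S)/(RT)].
(E_T−E_S)/(RT) = (33.6−103)×10³/(8.314×357) = -69400/2968 = -23.38.
k_S/k_T = (8.75×10^12/2970)·exp(-23.38) = 2.946×10^9 × 7.004×10^-11 = 0.206.
Since E_S > E_T, raising the temperature improves selectivity toward S.

0.206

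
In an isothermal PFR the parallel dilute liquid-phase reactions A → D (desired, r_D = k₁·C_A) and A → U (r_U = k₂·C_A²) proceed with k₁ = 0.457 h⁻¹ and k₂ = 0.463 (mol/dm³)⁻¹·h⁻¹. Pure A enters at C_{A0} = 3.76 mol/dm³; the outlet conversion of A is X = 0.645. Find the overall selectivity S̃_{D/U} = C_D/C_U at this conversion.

C_A = C_{A0}(1−X) = 1.335 mol/dm³.
Along a PFR/batch, dC_D/dC_A = −r_D/(r_D+r_U) = −k₁/(k₁+k₂·C_A).
Integrating from C_{A0} to C_A: C_D = (0.457/0.463)·ln[(0.457+0.463·3.76)/(0.457+0.463·1.33)] = 0.9870·ln(2.198/1.075) = 0.7059 mol/dm³.
C_U = (C_{A0}−C_A)−C_D = 1.719 mol/dm³; S̃_{D/U} = 0.7059/1.719 = 0.411.

0.411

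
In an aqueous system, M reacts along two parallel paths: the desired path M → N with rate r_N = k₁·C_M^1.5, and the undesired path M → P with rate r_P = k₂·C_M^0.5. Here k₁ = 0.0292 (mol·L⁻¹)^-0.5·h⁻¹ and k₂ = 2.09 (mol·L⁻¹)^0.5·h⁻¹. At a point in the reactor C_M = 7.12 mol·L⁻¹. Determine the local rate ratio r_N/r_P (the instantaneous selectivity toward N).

0.0995

S_{N/P} = r_N/r_P = (k₁·C_M^1.5)/(k₂·C_M^0.5) = (k₁/k₂)·C_M.
= (0.0292×7.120^1.5) / (2.09×7.120^0.5) = 0.5548/5.577 = 0.0995.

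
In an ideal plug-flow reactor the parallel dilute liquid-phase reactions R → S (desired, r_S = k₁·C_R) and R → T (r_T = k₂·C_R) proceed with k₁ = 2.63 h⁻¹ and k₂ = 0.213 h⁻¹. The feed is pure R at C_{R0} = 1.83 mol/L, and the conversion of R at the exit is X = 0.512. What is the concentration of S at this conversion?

0.867 mol/L

C_R = C_{R0}(1−X) = 0.8930 mol/L.
Both paths are first order in R, so the instantaneous fraction to S is constant: dC_S/d(−C_R) = k₁/(k₁+k₂) = 0.9251.
C_S = 0.9251·(C_{R0}−C_R) = 0.9251×0.9370 = 0.867 mol/L.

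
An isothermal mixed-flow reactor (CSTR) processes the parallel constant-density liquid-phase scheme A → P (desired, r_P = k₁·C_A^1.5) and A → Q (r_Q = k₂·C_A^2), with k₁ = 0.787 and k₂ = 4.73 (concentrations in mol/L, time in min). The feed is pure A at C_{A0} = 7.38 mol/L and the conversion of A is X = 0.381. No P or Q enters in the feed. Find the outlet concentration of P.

Exit C_A = C_{A0}(1−X) = 7.38×0.619 = 4.568 mol/L.
Rates in a CSTR are evaluated at the outlet concentration: r_P = 0.787×4.568^1.5 = 7.684, r_Q = 4.73×4.568^2 = 98.71.
Fraction of consumed A going to P: r_P/(r_P+r_Q) = 0.07222.
C_P = 0.07222·C_{A0}·X = 0.07222×7.38×0.381 = 0.203 mol/L.

0.203 mol/L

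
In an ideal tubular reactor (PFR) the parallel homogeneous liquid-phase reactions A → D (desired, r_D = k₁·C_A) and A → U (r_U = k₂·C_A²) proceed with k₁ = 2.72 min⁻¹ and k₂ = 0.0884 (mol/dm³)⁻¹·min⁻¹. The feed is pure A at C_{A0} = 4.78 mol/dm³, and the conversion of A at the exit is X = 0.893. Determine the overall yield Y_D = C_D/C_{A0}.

C_A = C_{A0}(1−X) = 0.5115 mol/dm³.
Along a PFR/batch, dC_D/dC_A = −r_D/(r_D+r_U) = −k₁/(k₁+k₂·C_A).
Integrating from C_{A0} to C_A: C_D = (2.72/0.0884)·ln[(2.72+0.0884·4.78)/(2.72+0.0884·0.511)] = 30.77·ln(3.143/2.765) = 3.936 mol/dm³.
Y_D = C_D/C_{A0} = 3.936/4.78 = 0.823.

0.823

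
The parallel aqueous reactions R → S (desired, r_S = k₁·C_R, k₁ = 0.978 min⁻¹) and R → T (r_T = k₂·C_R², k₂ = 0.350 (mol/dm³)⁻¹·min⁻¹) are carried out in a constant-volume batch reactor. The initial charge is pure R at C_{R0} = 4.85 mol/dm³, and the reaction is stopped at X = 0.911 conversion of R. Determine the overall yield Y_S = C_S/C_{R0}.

0.497

C_R = C_{R0}(1−X) = 0.4316 mol/dm³.
Along a PFR/batch, dC_S/dC_R = −r_S/(r_S+r_T) = −k₁/(k₁+k₂·C_R).
Integrating from C_{R0} to C_R: C_S = (0.978/0.350)·ln[(0.978+0.350·4.85)/(0.978+0.350·0.432)] = 2.794·ln(2.675/1.129) = 2.411 mol/dm³.
Y_S = C_S/C_{R0} = 2.411/4.85 = 0.497.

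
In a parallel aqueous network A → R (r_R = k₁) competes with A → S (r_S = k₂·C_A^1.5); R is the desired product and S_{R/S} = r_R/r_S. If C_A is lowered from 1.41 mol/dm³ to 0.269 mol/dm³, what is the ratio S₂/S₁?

S_{R/S} = (k₁/k₂)·C_A^-1.5, so S₂/S₁ = (C_{A,2}/C_{A,1})^-1.5.
= (0.269/1.41)^(-1.5) = (0.1908)^(-1.5) = 12.0.
Selectivity toward R rises as C_A falls — low-concentration operation is favoured.

12.0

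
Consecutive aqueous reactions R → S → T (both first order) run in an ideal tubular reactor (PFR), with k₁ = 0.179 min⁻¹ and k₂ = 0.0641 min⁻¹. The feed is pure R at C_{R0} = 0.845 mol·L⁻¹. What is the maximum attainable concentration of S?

At the optimum, C_{S,max}/C_{R0} = (k₁/k₂)^[k₂/(k₂−k₁)].
= (0.179/0.0641)^(0.0641/(0.0641−0.179)) = (2.793)^(-0.5579) = 0.5639.
C_{S,max} = 0.5639×0.845 = 0.476 mol·L⁻¹.

0.476 mol·L⁻¹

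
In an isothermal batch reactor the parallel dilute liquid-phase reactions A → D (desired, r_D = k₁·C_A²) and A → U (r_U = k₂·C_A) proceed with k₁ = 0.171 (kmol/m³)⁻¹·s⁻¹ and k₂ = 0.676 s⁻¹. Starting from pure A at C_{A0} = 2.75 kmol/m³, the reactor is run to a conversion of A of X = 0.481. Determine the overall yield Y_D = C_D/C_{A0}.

0.165

C_A = C_{A0}(1−X) = 1.427 kmol/m³.
Along a PFR/batch, dC_U/dC_A = −r_U/(r_D+r_U) = −k₂/(k₂+k₁·C_A).
Integrating from C_{A0} to C_A: C_U = (0.676/0.171)·ln[(0.676+0.171·2.75)/(0.676+0.171·1.43)] = 3.953·ln(1.146/0.9201) = 0.8690 kmol/m³.
Then C_D = (C_{A0}−C_A) − C_U = 1.323 − 0.8690 = 0.4538 kmol/m³.
Y_D = C_D/C_{A0} = 0.4538/2.75 = 0.165.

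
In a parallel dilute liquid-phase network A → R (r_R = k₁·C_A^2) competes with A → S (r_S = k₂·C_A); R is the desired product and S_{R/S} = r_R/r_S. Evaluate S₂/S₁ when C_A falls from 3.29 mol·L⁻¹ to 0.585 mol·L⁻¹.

S_{R/S} = (k₁/k₂)·C_A, so S₂/S₁ = (C_{A,2}/C_{A,1}).
= 0.585/3.29 = 0.178.

0.178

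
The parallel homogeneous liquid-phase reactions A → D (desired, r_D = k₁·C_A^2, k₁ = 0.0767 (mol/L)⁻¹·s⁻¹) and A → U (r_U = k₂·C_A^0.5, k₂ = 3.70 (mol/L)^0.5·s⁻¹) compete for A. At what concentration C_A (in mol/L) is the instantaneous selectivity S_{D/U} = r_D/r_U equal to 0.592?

9.34 mol/L

S_{D/U} = (k₁/k₂)·C_A^1.5 ⇒ C_A = (S·k₂/k₁)^(1/1.5).
= (0.592×3.70/0.0767)^(0.6667) = (28.56)^(0.6667) = 9.34 mol/L.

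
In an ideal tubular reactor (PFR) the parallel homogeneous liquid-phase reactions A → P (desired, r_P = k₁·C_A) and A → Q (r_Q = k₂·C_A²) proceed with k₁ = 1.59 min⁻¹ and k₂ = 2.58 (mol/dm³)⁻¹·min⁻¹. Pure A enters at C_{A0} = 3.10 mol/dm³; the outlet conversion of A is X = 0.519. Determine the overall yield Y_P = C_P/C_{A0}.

C_A = C_{A0}(1−X) = 1.491 mol/dm³.
Along a PFR/batch, dC_P/dC_A = −r_P/(r_P+r_Q) = −k₁/(k₁+k₂·C_A).
Integrating from C_{A0} to C_A: C_P = (1.59/2.58)·ln[(1.59+2.58·3.10)/(1.59+2.58·1.49)] = 0.6163·ln(9.588/5.437) = 0.3496 mol/dm³.
Y_P = C_P/C_{A0} = 0.3496/3.10 = 0.113.

0.113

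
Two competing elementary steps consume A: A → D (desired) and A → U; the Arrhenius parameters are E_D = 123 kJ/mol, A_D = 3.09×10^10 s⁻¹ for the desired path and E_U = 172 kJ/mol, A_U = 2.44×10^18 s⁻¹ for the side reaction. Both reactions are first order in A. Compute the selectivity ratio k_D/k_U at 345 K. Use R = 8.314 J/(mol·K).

With equal orders, S_{D/U} = k_D/k_U = (A_D/A_U)·exp[(E_U−E_D)/(RT)].
(E_U−E_D)/(RT) = (172−123)×10³/(8.314×345) = 49000/2868 = 17.08.
k_D/k_U = (3.09×10^10/2.44×10^18)·exp(17.08) = 1.266×10^-8 × 2.625×10^7 = 0.332.
Since E_D < E_U, lowering the temperature improves selectivity toward D.

0.332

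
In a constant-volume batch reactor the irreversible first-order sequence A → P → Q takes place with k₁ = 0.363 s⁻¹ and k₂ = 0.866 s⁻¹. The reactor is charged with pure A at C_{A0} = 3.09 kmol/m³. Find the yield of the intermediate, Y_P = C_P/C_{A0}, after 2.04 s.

0.221

Solving the coupled first-order balances gives C_P(t) = [k₁/(k₂−k₁)]·C_{A0}·(e^(−k₁t) − e^(−k₂t)).
e^(−k₁t) = e^(−0.363×2.04) = e^(−0.7405) = 0.4769; e^(−k₂t) = e^(−1.767) = 0.1709.
C_P = 0.363×3.09/(0.866−0.363) × (0.4769−0.1709) = 2.230×0.3060 = 0.6823 kmol/m³.
Y_P = C_P/C_{A0} = 0.6823/3.09 = 0.221.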